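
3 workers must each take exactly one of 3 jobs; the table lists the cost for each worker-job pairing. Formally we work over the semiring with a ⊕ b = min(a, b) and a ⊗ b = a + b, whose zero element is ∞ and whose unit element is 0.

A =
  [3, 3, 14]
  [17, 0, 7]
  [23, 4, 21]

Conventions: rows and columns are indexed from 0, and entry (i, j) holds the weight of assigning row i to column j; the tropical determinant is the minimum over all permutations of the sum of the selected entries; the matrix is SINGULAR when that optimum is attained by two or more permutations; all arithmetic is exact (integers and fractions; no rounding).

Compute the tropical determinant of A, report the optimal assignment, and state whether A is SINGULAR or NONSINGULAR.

σ = (0, 1, 2): 3 + 0 + 21 = 24
σ = (0, 2, 1): 3 + 7 + 4 = 14
σ = (1, 0, 2): 3 + 17 + 21 = 41
σ = (1, 2, 0): 3 + 7 + 23 = 33
σ = (2, 0, 1): 14 + 17 + 4 = 35
σ = (2, 1, 0): 14 + 0 + 23 = 37
Optimal value attained by: σ = (0, 2, 1).
Answer: det⊕(A) = 14; verdict: NONSINGULAR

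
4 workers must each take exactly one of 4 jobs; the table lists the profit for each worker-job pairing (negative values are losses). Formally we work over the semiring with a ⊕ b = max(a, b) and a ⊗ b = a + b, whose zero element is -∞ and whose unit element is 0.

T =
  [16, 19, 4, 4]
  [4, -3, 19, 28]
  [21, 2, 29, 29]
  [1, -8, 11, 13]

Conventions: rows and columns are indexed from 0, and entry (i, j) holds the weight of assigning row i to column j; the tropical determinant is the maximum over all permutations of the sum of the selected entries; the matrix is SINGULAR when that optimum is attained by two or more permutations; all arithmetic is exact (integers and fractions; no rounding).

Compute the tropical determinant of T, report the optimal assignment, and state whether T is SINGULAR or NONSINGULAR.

σ = (0, 1, 2, 3): 16 + (-3) + 29 + 13 = 55
σ = (0, 1, 3, 2): 16 + (-3) + 29 + 11 = 53
σ = (0, 2, 1, 3): 16 + 19 + 2 + 13 = 50
σ = (0, 2, 3, 1): 16 + 19 + 29 + (-8) = 56
σ = (0, 3, 1, 2): 16 + 28 + 2 + 11 = 57
σ = (0, 3, 2, 1): 16 + 28 + 29 + (-8) = 65
σ = (1, 0, 2, 3): 19 + 4 + 29 + 13 = 65
σ = (1, 0, 3, 2): 19 + 4 + 29 + 11 = 63
σ = (1, 2, 0, 3): 19 + 19 + 21 + 13 = 72
σ = (1, 2, 3, 0): 19 + 19 + 29 + 1 = 68
σ = (1, 3, 0, 2): 19 + 28 + 21 + 11 = 79
σ = (1, 3, 2, 0): 19 + 28 + 29 + 1 = 77
σ = (2, 0, 1, 3): 4 + 4 + 2 + 13 = 23
σ = (2, 0, 3, 1): 4 + 4 + 29 + (-8) = 29
σ = (2, 1, 0, 3): 4 + (-3) + 21 + 13 = 35
σ = (2, 1, 3, 0): 4 + (-3) + 29 + 1 = 31
σ = (2, 3, 0, 1): 4 + 28 + 21 + (-8) = 45
σ = (2, 3, 1, 0): 4 + 28 + 2 + 1 = 35
σ = (3, 0, 1, 2): 4 + 4 + 2 + 11 = 21
σ = (3, 0, 2, 1): 4 + 4 + 29 + (-8) = 29
σ = (3, 1, 0, 2): 4 + (-3) + 21 + 11 = 33
σ = (3, 1, 2, 0): 4 + (-3) + 29 + 1 = 31
σ = (3, 2, 0, 1): 4 + 19 + 21 + (-8) = 36
σ = (3, 2, 1, 0): 4 + 19 + 2 + 1 = 26
Optimal value attained by: σ = (1, 3, 0, 2).
Answer: det⊕(T) = 79; verdict: NONSINGULAR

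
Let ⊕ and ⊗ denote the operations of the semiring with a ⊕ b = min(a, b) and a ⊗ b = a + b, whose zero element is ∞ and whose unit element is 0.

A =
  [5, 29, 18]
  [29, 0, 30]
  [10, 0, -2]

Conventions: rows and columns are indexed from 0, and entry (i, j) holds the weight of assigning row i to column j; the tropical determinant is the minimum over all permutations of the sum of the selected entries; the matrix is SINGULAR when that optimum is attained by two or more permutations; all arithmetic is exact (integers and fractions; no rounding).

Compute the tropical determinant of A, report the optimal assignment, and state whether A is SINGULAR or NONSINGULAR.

σ = (0, 1, 2): 5 + 0 + (-2) = 3
σ = (0, 2, 1): 5 + 30 + 0 = 35
σ = (1, 0, 2): 29 + 29 + (-2) = 56
σ = (1, 2, 0): 29 + 30 + 10 = 69
σ = (2, 0, 1): 18 + 29 + 0 = 47
σ = (2, 1, 0): 18 + 0 + 10 = 28
Optimal value attained by: σ = (0, 1, 2).
Answer: det⊕(A) = 3; verdict: NONSINGULAR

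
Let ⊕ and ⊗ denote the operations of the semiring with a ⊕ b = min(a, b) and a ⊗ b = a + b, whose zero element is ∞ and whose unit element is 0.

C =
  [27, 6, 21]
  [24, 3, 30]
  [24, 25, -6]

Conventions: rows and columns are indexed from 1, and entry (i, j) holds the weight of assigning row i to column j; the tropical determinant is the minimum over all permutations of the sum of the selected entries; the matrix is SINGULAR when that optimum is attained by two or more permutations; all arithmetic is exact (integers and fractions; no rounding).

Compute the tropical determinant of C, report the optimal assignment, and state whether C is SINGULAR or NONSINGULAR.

σ = (1, 2, 3): 27 + 3 + (-6) = 24
σ = (1, 3, 2): 27 + 30 + 25 = 82
σ = (2, 1, 3): 6 + 24 + (-6) = 24
σ = (2, 3, 1): 6 + 30 + 24 = 60
σ = (3, 1, 2): 21 + 24 + 25 = 70
σ = (3, 2, 1): 21 + 3 + 24 = 48
Optimal value attained by: σ = (1, 2, 3).
Answer: det⊕(C) = 24; verdict: SINGULAR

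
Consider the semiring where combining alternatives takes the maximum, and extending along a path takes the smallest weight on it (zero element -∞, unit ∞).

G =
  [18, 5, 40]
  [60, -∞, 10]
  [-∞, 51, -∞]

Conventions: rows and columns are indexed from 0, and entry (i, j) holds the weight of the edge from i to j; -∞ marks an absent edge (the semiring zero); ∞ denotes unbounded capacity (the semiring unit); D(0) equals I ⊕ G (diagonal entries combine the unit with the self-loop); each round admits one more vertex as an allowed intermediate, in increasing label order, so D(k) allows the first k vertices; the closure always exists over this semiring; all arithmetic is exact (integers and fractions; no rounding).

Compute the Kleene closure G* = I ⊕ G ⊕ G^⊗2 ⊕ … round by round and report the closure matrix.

D(0):
  [∞, 5, 40]
  [60, ∞, 10]
  [-∞, 51, ∞]
D(1):
  [∞, 5, 40]
  [60, ∞, 40]
  [-∞, 51, ∞]
D(2):
  [∞, 5, 40]
  [60, ∞, 40]
  [51, 51, ∞]
D(3):
  [∞, 40, 40]
  [60, ∞, 40]
  [51, 51, ∞]
Answer: G* = [[∞, 40, 40], [60, ∞, 40], [51, 51, ∞]]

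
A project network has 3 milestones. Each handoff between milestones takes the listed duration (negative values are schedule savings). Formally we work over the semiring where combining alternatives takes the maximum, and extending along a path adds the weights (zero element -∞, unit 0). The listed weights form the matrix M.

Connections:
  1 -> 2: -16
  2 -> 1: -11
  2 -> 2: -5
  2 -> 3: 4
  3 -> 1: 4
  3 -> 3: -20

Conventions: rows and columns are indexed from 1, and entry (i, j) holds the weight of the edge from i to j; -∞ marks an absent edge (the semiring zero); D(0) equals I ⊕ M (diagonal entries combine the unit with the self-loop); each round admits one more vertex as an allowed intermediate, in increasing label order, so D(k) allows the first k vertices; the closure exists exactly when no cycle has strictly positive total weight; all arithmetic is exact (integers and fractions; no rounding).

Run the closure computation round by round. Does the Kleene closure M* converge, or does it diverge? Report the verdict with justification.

D(0):
  [0, -16, -∞]
  [-11, 0, 4]
  [4, -∞, 0]
D(1):
  [0, -16, -∞]
  [-11, 0, 4]
  [4, -12, 0]
D(2):
  [0, -16, -12]
  [-11, 0, 4]
  [4, -12, 0]
D(3):
  [0, -16, -12]
  [8, 0, 4]
  [4, -12, 0]
Key observation: every diagonal entry stays at the unit through all rounds, so no improving cycle exists.
Answer: CONVERGES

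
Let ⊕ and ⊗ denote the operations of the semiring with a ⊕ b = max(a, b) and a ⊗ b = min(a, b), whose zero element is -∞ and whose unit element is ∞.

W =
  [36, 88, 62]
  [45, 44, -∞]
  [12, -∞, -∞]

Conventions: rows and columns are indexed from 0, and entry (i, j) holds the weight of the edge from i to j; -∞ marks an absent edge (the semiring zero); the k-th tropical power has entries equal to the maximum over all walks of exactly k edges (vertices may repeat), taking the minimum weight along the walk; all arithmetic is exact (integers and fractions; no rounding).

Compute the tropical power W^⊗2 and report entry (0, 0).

W^⊗2:
  [45, 44, 36]
  [44, 45, 45]
  [12, 12, 12]
Key observation: the optimum is the walk 0->1->0, with weight 88 min 45 = 45.
Optimal value attained by: walk 0->1->0.
Answer: (W^⊗2)[0][0] = 45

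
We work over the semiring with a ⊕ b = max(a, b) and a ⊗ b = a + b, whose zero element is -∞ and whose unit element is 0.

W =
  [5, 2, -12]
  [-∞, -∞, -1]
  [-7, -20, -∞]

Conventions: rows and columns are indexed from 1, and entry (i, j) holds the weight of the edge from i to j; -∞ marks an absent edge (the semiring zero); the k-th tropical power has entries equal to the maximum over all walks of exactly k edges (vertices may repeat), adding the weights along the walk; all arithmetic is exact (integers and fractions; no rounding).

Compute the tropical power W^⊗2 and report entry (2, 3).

W^⊗2:
  [10, 7, 1]
  [-8, -21, -∞]
  [-2, -5, -19]
Key observation: no walk of exactly 2 edges connects these vertices, so the entry is the semiring zero.
Answer: (W^⊗2)[2][3] = -∞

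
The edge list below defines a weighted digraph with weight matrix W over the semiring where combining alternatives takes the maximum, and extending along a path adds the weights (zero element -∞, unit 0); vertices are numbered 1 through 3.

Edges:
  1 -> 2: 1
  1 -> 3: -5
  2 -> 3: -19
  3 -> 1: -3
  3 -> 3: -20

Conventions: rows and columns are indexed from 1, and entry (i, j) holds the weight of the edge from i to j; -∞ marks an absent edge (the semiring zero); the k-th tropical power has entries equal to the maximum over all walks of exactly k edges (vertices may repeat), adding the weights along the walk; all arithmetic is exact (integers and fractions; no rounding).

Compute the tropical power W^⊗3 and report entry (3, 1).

W^⊗2:
  [-8, -∞, -18]
  [-22, -∞, -39]
  [-23, -2, -8]
W^⊗3:
  [-21, -7, -13]
  [-42, -21, -27]
  [-11, -22, -21]
Key observation: the optimum is the walk 3->1->3->1, with weight (-3) + (-5) + (-3) = -11.
Optimal value attained by: walk 3->1->3->1.
Answer: (W^⊗3)[3][1] = -11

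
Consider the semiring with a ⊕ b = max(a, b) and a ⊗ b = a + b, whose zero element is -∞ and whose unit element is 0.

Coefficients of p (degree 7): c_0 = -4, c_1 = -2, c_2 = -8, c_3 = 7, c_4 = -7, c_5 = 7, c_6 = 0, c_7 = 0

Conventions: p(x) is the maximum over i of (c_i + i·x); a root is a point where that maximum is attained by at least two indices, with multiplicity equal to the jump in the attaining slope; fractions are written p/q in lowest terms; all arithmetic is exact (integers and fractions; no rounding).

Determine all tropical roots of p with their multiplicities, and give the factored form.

hull edge (i=0, c=-4) to (i=3, c=7): slope 11/3, span 3
hull edge (i=3, c=7) to (i=5, c=7): slope 0, span 2
hull edge (i=5, c=7) to (i=7, c=0): slope -7/2, span 2
Factored form: p(x) = 0 ⊗ (x ⊕ (-11/3)) ⊗ (x ⊕ (-11/3)) ⊗ (x ⊕ (-11/3)) ⊗ (x ⊕ 0) ⊗ (x ⊕ 0) ⊗ (x ⊕ 7/2) ⊗ (x ⊕ 7/2)
Answer: roots = -11/3 (mult 3), 0 (mult 2), 7/2 (mult 2)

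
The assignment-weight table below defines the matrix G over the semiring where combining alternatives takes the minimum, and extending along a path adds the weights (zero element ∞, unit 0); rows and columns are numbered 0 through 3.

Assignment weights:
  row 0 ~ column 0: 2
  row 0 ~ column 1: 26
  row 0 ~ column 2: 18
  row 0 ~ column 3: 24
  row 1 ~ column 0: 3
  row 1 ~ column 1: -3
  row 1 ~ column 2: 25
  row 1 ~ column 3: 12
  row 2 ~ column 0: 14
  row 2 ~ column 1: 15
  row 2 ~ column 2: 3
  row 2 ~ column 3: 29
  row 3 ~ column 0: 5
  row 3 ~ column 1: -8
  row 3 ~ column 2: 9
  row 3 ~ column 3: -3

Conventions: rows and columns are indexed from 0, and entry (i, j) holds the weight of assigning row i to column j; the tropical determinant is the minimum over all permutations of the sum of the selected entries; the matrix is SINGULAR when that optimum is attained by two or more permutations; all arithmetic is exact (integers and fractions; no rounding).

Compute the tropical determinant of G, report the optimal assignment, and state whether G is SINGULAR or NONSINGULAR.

σ = (0, 1, 2, 3): 2 + (-3) + 3 + (-3) = -1
σ = (0, 1, 3, 2): 2 + (-3) + 29 + 9 = 37
σ = (0, 2, 1, 3): 2 + 25 + 15 + (-3) = 39
σ = (0, 2, 3, 1): 2 + 25 + 29 + (-8) = 48
σ = (0, 3, 1, 2): 2 + 12 + 15 + 9 = 38
σ = (0, 3, 2, 1): 2 + 12 + 3 + (-8) = 9
σ = (1, 0, 2, 3): 26 + 3 + 3 + (-3) = 29
σ = (1, 0, 3, 2): 26 + 3 + 29 + 9 = 67
σ = (1, 2, 0, 3): 26 + 25 + 14 + (-3) = 62
σ = (1, 2, 3, 0): 26 + 25 + 29 + 5 = 85
σ = (1, 3, 0, 2): 26 + 12 + 14 + 9 = 61
σ = (1, 3, 2, 0): 26 + 12 + 3 + 5 = 46
σ = (2, 0, 1, 3): 18 + 3 + 15 + (-3) = 33
σ = (2, 0, 3, 1): 18 + 3 + 29 + (-8) = 42
σ = (2, 1, 0, 3): 18 + (-3) + 14 + (-3) = 26
σ = (2, 1, 3, 0): 18 + (-3) + 29 + 5 = 49
σ = (2, 3, 0, 1): 18 + 12 + 14 + (-8) = 36
σ = (2, 3, 1, 0): 18 + 12 + 15 + 5 = 50
σ = (3, 0, 1, 2): 24 + 3 + 15 + 9 = 51
σ = (3, 0, 2, 1): 24 + 3 + 3 + (-8) = 22
σ = (3, 1, 0, 2): 24 + (-3) + 14 + 9 = 44
σ = (3, 1, 2, 0): 24 + (-3) + 3 + 5 = 29
σ = (3, 2, 0, 1): 24 + 25 + 14 + (-8) = 55
σ = (3, 2, 1, 0): 24 + 25 + 15 + 5 = 69
Optimal value attained by: σ = (0, 1, 2, 3).
Answer: det⊕(G) = -1; verdict: NONSINGULAR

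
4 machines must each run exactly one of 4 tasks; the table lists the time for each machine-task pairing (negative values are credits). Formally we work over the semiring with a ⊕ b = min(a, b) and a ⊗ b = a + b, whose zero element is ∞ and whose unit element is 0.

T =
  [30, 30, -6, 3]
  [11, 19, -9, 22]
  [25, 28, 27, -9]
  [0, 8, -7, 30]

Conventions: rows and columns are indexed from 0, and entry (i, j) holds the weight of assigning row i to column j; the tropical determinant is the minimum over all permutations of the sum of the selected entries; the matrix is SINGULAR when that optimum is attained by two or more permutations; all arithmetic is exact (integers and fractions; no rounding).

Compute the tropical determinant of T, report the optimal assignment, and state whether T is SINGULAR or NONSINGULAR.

σ = (0, 1, 2, 3): 30 + 19 + 27 + 30 = 106
σ = (0, 1, 3, 2): 30 + 19 + (-9) + (-7) = 33
σ = (0, 2, 1, 3): 30 + (-9) + 28 + 30 = 79
σ = (0, 2, 3, 1): 30 + (-9) + (-9) + 8 = 20
σ = (0, 3, 1, 2): 30 + 22 + 28 + (-7) = 73
σ = (0, 3, 2, 1): 30 + 22 + 27 + 8 = 87
σ = (1, 0, 2, 3): 30 + 11 + 27 + 30 = 98
σ = (1, 0, 3, 2): 30 + 11 + (-9) + (-7) = 25
σ = (1, 2, 0, 3): 30 + (-9) + 25 + 30 = 76
σ = (1, 2, 3, 0): 30 + (-9) + (-9) + 0 = 12
σ = (1, 3, 0, 2): 30 + 22 + 25 + (-7) = 70
σ = (1, 3, 2, 0): 30 + 22 + 27 + 0 = 79
σ = (2, 0, 1, 3): (-6) + 11 + 28 + 30 = 63
σ = (2, 0, 3, 1): (-6) + 11 + (-9) + 8 = 4
σ = (2, 1, 0, 3): (-6) + 19 + 25 + 30 = 68
σ = (2, 1, 3, 0): (-6) + 19 + (-9) + 0 = 4
σ = (2, 3, 0, 1): (-6) + 22 + 25 + 8 = 49
σ = (2, 3, 1, 0): (-6) + 22 + 28 + 0 = 44
σ = (3, 0, 1, 2): 3 + 11 + 28 + (-7) = 35
σ = (3, 0, 2, 1): 3 + 11 + 27 + 8 = 49
σ = (3, 1, 0, 2): 3 + 19 + 25 + (-7) = 40
σ = (3, 1, 2, 0): 3 + 19 + 27 + 0 = 49
σ = (3, 2, 0, 1): 3 + (-9) + 25 + 8 = 27
σ = (3, 2, 1, 0): 3 + (-9) + 28 + 0 = 22
Optimal value attained by: σ = (2, 0, 3, 1).
Answer: det⊕(T) = 4; verdict: SINGULAR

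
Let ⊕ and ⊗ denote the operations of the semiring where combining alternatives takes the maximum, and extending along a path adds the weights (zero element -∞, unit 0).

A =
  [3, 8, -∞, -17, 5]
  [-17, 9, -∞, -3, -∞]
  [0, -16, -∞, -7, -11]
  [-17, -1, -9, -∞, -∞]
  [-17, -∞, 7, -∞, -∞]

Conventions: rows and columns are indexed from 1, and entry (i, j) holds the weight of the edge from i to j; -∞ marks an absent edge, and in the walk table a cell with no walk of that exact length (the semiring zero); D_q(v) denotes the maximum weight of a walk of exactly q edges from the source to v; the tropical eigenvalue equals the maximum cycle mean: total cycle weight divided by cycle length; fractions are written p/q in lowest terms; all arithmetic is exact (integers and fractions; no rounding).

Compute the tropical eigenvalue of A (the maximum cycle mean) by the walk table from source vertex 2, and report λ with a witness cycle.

q=0: [-∞, 0, -∞, -∞, -∞]
q=1: [-17, 9, -∞, -3, -∞]
q=2: [-8, 18, -12, 6, -12]
q=3: [1, 27, -3, 15, -3]
q=4: [10, 36, 6, 24, 6]
q=5: [19, 45, 15, 33, 15]
Optimal cycle mean attained by: cycle 2->2, total 9, length 1.
Answer: λ = 9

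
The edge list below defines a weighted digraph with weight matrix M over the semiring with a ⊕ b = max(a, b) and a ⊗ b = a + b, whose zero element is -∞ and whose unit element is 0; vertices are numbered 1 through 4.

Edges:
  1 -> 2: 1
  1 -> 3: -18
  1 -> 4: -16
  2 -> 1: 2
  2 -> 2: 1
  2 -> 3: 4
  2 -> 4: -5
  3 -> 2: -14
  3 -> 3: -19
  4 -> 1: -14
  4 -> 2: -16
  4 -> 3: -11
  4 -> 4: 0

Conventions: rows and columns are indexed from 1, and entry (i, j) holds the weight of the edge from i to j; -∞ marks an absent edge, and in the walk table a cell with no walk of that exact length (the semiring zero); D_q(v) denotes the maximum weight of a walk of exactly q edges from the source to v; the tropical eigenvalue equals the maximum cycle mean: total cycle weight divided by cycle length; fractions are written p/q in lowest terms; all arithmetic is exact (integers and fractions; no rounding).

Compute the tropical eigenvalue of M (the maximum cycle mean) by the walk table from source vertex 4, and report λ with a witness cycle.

q=0: [-∞, -∞, -∞, 0]
q=1: [-14, -16, -11, 0]
q=2: [-14, -13, -11, 0]
q=3: [-11, -12, -9, 0]
q=4: [-10, -10, -8, 0]
Optimal cycle mean attained by: cycle 1->2->1, total 1 + 2, length 2.
Answer: λ = 3/2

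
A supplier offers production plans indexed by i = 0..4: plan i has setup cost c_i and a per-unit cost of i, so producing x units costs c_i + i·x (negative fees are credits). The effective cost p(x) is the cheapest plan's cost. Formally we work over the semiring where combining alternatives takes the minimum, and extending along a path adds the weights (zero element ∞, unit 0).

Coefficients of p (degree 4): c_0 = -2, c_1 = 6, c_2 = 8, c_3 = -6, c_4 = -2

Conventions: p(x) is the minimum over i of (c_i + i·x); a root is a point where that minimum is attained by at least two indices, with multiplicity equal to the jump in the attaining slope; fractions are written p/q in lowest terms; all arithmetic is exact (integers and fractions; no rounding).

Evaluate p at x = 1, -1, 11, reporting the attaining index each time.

p(1) = min(-2+0·1=-2, 6+1·1=7, 8+2·1=10, -6+3·1=-3, -2+4·1=2) = -3 (attained by i=3)
p(-1) = min(-2+0·(-1)=-2, 6+1·(-1)=5, 8+2·(-1)=6, -6+3·(-1)=-9, -2+4·(-1)=-6) = -9 (attained by i=3)
p(11) = min(-2+0·11=-2, 6+1·11=17, 8+2·11=30, -6+3·11=27, -2+4·11=42) = -2 (attained by i=0)
Answer: p(1) = -3; p(-1) = -9; p(11) = -2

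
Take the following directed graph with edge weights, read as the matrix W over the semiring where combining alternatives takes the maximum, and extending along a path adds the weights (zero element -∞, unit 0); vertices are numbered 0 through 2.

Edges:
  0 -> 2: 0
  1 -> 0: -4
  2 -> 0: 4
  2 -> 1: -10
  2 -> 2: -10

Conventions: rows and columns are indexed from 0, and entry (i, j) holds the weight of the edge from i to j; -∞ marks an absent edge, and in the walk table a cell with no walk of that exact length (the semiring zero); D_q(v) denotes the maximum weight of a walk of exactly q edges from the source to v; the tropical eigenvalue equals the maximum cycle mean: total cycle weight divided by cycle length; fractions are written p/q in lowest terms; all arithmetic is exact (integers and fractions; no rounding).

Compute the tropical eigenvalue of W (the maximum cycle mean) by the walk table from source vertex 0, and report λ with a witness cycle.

q=0: [0, -∞, -∞]
q=1: [-∞, -∞, 0]
q=2: [4, -10, -10]
q=3: [-6, -20, 4]
Optimal cycle mean attained by: cycle 0->2->0, total 0 + 4, length 2.
Answer: λ = 2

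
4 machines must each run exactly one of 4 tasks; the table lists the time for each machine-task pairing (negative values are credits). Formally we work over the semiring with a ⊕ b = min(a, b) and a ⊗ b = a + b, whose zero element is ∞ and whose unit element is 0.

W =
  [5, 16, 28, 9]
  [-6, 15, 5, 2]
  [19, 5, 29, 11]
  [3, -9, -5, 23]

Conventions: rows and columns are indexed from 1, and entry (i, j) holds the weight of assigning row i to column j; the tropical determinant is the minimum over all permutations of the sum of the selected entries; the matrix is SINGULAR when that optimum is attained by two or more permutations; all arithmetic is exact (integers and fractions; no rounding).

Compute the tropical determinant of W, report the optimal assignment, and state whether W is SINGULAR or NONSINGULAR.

σ = (1, 2, 3, 4): 5 + 15 + 29 + 23 = 72
σ = (1, 2, 4, 3): 5 + 15 + 11 + (-5) = 26
σ = (1, 3, 2, 4): 5 + 5 + 5 + 23 = 38
σ = (1, 3, 4, 2): 5 + 5 + 11 + (-9) = 12
σ = (1, 4, 2, 3): 5 + 2 + 5 + (-5) = 7
σ = (1, 4, 3, 2): 5 + 2 + 29 + (-9) = 27
σ = (2, 1, 3, 4): 16 + (-6) + 29 + 23 = 62
σ = (2, 1, 4, 3): 16 + (-6) + 11 + (-5) = 16
σ = (2, 3, 1, 4): 16 + 5 + 19 + 23 = 63
σ = (2, 3, 4, 1): 16 + 5 + 11 + 3 = 35
σ = (2, 4, 1, 3): 16 + 2 + 19 + (-5) = 32
σ = (2, 4, 3, 1): 16 + 2 + 29 + 3 = 50
σ = (3, 1, 2, 4): 28 + (-6) + 5 + 23 = 50
σ = (3, 1, 4, 2): 28 + (-6) + 11 + (-9) = 24
σ = (3, 2, 1, 4): 28 + 15 + 19 + 23 = 85
σ = (3, 2, 4, 1): 28 + 15 + 11 + 3 = 57
σ = (3, 4, 1, 2): 28 + 2 + 19 + (-9) = 40
σ = (3, 4, 2, 1): 28 + 2 + 5 + 3 = 38
σ = (4, 1, 2, 3): 9 + (-6) + 5 + (-5) = 3
σ = (4, 1, 3, 2): 9 + (-6) + 29 + (-9) = 23
σ = (4, 2, 1, 3): 9 + 15 + 19 + (-5) = 38
σ = (4, 2, 3, 1): 9 + 15 + 29 + 3 = 56
σ = (4, 3, 1, 2): 9 + 5 + 19 + (-9) = 24
σ = (4, 3, 2, 1): 9 + 5 + 5 + 3 = 22
Optimal value attained by: σ = (4, 1, 2, 3).
Answer: det⊕(W) = 3; verdict: NONSINGULAR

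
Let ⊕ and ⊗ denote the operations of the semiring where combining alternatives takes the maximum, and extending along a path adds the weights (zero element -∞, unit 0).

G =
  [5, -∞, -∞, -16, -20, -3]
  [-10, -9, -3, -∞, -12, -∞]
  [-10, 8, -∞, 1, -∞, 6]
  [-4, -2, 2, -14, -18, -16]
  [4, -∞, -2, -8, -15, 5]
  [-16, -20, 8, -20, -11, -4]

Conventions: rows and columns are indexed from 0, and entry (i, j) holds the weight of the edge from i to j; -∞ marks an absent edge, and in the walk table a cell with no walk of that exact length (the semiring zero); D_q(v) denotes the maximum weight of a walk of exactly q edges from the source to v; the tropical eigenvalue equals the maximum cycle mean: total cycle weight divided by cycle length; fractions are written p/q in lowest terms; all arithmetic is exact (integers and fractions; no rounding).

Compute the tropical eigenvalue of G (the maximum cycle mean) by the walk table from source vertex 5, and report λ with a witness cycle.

q=0: [-∞, -∞, -∞, -∞, -∞, 0]
q=1: [-16, -20, 8, -20, -11, -4]
q=2: [-2, 16, 4, 9, -15, 14]
q=3: [6, 12, 22, 5, 4, 10]
q=4: [12, 30, 18, 23, 0, 28]
q=5: [20, 26, 36, 19, 18, 24]
q=6: [26, 44, 32, 37, 14, 42]
Optimal cycle mean attained by: cycle 2->5->2, total 6 + 8, length 2.
Answer: λ = 7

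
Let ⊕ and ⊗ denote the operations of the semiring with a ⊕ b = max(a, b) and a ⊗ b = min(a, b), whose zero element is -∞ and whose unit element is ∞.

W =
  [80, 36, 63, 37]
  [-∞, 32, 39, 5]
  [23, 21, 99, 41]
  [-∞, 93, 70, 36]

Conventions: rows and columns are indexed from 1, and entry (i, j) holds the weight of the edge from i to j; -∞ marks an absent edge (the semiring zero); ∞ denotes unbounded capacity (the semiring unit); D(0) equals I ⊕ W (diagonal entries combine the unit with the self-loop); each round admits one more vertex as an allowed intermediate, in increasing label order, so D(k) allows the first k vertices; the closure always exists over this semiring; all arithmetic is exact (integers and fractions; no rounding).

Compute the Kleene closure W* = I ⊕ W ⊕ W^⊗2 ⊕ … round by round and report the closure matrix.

D(0):
  [∞, 36, 63, 37]
  [-∞, ∞, 39, 5]
  [23, 21, ∞, 41]
  [-∞, 93, 70, ∞]
D(1):
  [∞, 36, 63, 37]
  [-∞, ∞, 39, 5]
  [23, 23, ∞, 41]
  [-∞, 93, 70, ∞]
D(2):
  [∞, 36, 63, 37]
  [-∞, ∞, 39, 5]
  [23, 23, ∞, 41]
  [-∞, 93, 70, ∞]
D(3):
  [∞, 36, 63, 41]
  [23, ∞, 39, 39]
  [23, 23, ∞, 41]
  [23, 93, 70, ∞]
D(4):
  [∞, 41, 63, 41]
  [23, ∞, 39, 39]
  [23, 41, ∞, 41]
  [23, 93, 70, ∞]
Answer: W* = [[∞, 41, 63, 41], [23, ∞, 39, 39], [23, 41, ∞, 41], [23, 93, 70, ∞]]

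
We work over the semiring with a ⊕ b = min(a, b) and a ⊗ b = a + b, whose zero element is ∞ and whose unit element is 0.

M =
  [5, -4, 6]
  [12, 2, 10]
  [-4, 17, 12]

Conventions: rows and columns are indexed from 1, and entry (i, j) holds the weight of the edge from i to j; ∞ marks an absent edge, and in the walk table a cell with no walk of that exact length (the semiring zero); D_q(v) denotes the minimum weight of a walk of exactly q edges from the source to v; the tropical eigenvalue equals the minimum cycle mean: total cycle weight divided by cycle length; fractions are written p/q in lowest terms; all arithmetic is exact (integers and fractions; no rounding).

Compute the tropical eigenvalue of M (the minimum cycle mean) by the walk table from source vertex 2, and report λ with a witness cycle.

q=0: [∞, 0, ∞]
q=1: [12, 2, 10]
q=2: [6, 4, 12]
q=3: [8, 2, 12]
Optimal cycle mean attained by: cycle 1->2->3->1, total (-4) + 10 + (-4), length 3.
Answer: λ = 2/3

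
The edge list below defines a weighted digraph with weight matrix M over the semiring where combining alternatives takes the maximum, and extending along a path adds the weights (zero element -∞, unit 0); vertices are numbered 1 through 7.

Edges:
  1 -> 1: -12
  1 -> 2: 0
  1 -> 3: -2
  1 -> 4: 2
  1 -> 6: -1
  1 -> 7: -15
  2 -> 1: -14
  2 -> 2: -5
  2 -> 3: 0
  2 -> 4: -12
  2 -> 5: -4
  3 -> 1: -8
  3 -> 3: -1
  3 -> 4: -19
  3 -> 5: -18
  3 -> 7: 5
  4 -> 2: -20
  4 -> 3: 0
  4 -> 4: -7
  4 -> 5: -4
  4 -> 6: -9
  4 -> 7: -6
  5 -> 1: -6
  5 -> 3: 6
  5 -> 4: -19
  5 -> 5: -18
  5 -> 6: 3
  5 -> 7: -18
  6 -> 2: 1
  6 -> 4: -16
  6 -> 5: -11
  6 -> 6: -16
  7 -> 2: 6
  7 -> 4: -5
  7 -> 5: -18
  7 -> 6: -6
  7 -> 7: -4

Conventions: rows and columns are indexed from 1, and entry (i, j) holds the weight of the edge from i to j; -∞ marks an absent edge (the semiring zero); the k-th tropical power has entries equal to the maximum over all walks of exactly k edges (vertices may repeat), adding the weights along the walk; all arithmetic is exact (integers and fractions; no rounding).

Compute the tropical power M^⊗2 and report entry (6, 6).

M^⊗2:
  [-10, 0, 2, -5, -2, -7, 3]
  [-8, -10, 2, -12, -9, -1, 5]
  [-9, 11, -2, 0, -13, -1, 4]
  [-8, 0, 2, -11, -11, -1, 5]
  [-2, 4, 5, -4, -8, -7, 11]
  [-13, -4, 1, -11, -3, -8, -22]
  [-8, 2, 6, -6, 2, -10, -8]
Key observation: the optimum is the walk 6->5->6, with weight (-11) + 3 = -8.
Optimal value attained by: walk 6->5->6.
Answer: (M^⊗2)[6][6] = -8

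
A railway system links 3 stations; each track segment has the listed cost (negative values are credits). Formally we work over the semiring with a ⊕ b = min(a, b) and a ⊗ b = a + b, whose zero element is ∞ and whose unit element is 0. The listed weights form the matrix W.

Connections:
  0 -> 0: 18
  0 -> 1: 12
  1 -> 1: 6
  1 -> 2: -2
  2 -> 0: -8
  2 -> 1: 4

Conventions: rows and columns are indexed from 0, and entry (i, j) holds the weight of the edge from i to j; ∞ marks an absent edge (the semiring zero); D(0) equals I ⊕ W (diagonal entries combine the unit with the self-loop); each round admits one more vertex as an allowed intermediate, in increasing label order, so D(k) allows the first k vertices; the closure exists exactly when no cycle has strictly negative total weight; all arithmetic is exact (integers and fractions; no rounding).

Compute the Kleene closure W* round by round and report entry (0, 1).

D(0):
  [0, 12, ∞]
  [∞, 0, -2]
  [-8, 4, 0]
D(1):
  [0, 12, ∞]
  [∞, 0, -2]
  [-8, 4, 0]
D(2):
  [0, 12, 10]
  [∞, 0, -2]
  [-8, 4, 0]
D(3):
  [0, 12, 10]
  [-10, 0, -2]
  [-8, 4, 0]
Answer: W*[0][1] = 12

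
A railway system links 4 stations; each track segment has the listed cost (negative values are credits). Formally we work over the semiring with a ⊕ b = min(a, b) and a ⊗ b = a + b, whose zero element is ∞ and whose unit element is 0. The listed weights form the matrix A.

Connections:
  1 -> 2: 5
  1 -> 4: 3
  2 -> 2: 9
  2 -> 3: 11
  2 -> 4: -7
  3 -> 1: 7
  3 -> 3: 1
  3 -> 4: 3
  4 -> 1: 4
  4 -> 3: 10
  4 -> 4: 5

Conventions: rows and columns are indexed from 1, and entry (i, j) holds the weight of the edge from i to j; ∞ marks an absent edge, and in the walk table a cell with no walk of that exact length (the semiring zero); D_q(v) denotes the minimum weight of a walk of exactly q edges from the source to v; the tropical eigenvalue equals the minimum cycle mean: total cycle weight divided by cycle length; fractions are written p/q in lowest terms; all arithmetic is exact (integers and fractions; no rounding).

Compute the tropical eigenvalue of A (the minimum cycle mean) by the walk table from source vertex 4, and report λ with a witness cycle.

q=0: [∞, ∞, ∞, 0]
q=1: [4, ∞, 10, 5]
q=2: [9, 9, 11, 7]
q=3: [11, 14, 12, 2]
q=4: [6, 16, 12, 7]
Optimal cycle mean attained by: cycle 1->2->4->1, total 5 + (-7) + 4, length 3.
Answer: λ = 2/3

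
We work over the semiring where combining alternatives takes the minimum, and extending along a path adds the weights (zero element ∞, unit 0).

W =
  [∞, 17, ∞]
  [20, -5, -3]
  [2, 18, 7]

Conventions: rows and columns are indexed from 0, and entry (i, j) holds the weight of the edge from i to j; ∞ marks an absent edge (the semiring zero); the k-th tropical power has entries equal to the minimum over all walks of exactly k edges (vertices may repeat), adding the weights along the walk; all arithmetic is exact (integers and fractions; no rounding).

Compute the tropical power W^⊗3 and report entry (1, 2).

W^⊗2:
  [37, 12, 14]
  [-1, -10, -8]
  [9, 13, 14]
W^⊗3:
  [16, 7, 9]
  [-6, -15, -13]
  [16, 8, 10]
Key observation: the optimum is the walk 1->1->1->2, with weight (-5) + (-5) + (-3) = -13.
Optimal value attained by: walk 1->1->1->2.
Answer: (W^⊗3)[1][2] = -13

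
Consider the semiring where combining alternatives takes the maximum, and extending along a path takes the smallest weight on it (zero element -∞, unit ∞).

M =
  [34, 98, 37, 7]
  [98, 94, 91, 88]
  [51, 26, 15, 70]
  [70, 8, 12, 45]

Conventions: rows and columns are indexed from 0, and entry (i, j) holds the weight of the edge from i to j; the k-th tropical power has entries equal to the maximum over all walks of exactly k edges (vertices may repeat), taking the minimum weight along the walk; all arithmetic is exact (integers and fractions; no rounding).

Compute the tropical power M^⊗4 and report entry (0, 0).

M^⊗2:
  [98, 94, 91, 88]
  [94, 98, 91, 88]
  [70, 51, 37, 45]
  [45, 70, 37, 45]
M^⊗3:
  [94, 98, 91, 88]
  [98, 94, 91, 88]
  [51, 70, 51, 51]
  [70, 70, 70, 70]
M^⊗4:
  [98, 94, 91, 88]
  [94, 98, 91, 88]
  [70, 70, 70, 70]
  [70, 70, 70, 70]
Key observation: the optimum is the walk 0->1->0->1->0, with weight 98 min 98 min 98 min 98 = 98.
Optimal value attained by: walk 0->1->0->1->0.
Answer: (M^⊗4)[0][0] = 98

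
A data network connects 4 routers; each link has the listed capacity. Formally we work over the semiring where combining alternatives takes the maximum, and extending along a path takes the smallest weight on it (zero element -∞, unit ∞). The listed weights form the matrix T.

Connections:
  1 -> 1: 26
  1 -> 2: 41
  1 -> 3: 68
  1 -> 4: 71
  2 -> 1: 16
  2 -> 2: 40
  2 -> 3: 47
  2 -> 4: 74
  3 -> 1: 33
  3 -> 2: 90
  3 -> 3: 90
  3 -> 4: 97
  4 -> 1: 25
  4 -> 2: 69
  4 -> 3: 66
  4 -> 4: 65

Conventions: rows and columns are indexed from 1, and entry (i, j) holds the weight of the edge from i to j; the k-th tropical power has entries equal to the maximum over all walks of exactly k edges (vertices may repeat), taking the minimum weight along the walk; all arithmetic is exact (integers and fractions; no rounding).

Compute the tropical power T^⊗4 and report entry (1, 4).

T^⊗2:
  [33, 69, 68, 68]
  [33, 69, 66, 65]
  [33, 90, 90, 90]
  [33, 66, 66, 69]
T^⊗3:
  [33, 68, 68, 69]
  [33, 66, 66, 69]
  [33, 90, 90, 90]
  [33, 69, 66, 66]
T^⊗4:
  [33, 69, 68, 68]
  [33, 69, 66, 66]
  [33, 90, 90, 90]
  [33, 66, 66, 69]
Key observation: the optimum is the walk 1->3->3->3->4, with weight 68 min 90 min 90 min 97 = 68.
Optimal value attained by: walk 1->3->3->3->4.
Answer: (T^⊗4)[1][4] = 68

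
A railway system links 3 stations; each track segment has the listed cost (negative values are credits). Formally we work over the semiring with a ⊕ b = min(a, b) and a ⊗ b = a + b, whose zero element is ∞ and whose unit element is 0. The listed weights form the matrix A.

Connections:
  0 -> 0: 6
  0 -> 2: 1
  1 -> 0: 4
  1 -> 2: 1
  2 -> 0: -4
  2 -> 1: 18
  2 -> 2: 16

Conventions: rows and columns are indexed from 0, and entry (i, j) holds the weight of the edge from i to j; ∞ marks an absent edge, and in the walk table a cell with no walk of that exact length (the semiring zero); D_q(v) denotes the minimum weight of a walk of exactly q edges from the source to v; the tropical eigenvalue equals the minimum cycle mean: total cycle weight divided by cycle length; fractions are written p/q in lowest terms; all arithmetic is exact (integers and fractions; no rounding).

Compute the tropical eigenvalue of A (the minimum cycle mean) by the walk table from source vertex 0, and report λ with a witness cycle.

q=0: [0, ∞, ∞]
q=1: [6, ∞, 1]
q=2: [-3, 19, 7]
q=3: [3, 25, -2]
Optimal cycle mean attained by: cycle 0->2->0, total 1 + (-4), length 2.
Answer: λ = -3/2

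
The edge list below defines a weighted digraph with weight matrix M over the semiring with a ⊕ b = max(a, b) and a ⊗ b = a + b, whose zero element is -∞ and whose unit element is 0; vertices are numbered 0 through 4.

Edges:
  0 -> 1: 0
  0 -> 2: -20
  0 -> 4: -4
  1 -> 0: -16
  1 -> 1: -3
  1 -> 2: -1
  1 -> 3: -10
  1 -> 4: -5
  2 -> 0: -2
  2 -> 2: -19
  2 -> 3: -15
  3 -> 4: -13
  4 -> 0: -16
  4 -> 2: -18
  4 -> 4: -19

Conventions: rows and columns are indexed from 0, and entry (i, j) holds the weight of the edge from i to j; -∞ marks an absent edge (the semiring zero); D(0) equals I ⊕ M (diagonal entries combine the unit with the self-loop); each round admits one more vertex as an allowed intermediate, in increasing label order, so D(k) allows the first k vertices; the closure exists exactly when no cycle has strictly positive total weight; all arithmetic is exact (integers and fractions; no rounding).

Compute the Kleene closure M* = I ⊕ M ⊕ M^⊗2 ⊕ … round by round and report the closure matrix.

D(0):
  [0, 0, -20, -∞, -4]
  [-16, 0, -1, -10, -5]
  [-2, -∞, 0, -15, -∞]
  [-∞, -∞, -∞, 0, -13]
  [-16, -∞, -18, -∞, 0]
D(1):
  [0, 0, -20, -∞, -4]
  [-16, 0, -1, -10, -5]
  [-2, -2, 0, -15, -6]
  [-∞, -∞, -∞, 0, -13]
  [-16, -16, -18, -∞, 0]
D(2):
  [0, 0, -1, -10, -4]
  [-16, 0, -1, -10, -5]
  [-2, -2, 0, -12, -6]
  [-∞, -∞, -∞, 0, -13]
  [-16, -16, -17, -26, 0]
D(3):
  [0, 0, -1, -10, -4]
  [-3, 0, -1, -10, -5]
  [-2, -2, 0, -12, -6]
  [-∞, -∞, -∞, 0, -13]
  [-16, -16, -17, -26, 0]
D(4):
  [0, 0, -1, -10, -4]
  [-3, 0, -1, -10, -5]
  [-2, -2, 0, -12, -6]
  [-∞, -∞, -∞, 0, -13]
  [-16, -16, -17, -26, 0]
D(5):
  [0, 0, -1, -10, -4]
  [-3, 0, -1, -10, -5]
  [-2, -2, 0, -12, -6]
  [-29, -29, -30, 0, -13]
  [-16, -16, -17, -26, 0]
Answer: M* = [[0, 0, -1, -10, -4], [-3, 0, -1, -10, -5], [-2, -2, 0, -12, -6], [-29, -29, -30, 0, -13], [-16, -16, -17, -26, 0]]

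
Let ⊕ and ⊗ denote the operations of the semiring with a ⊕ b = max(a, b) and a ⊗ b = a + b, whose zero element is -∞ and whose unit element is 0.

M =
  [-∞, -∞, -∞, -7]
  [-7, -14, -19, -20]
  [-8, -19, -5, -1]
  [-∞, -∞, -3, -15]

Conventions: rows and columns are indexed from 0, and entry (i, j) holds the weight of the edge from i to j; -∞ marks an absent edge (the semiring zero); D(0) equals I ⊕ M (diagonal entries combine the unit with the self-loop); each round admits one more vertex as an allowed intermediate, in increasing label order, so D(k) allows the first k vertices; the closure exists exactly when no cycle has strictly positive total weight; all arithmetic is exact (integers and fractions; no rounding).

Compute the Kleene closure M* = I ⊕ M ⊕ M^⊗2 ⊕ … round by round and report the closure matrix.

D(0):
  [0, -∞, -∞, -7]
  [-7, 0, -19, -20]
  [-8, -19, 0, -1]
  [-∞, -∞, -3, 0]
D(1):
  [0, -∞, -∞, -7]
  [-7, 0, -19, -14]
  [-8, -19, 0, -1]
  [-∞, -∞, -3, 0]
D(2):
  [0, -∞, -∞, -7]
  [-7, 0, -19, -14]
  [-8, -19, 0, -1]
  [-∞, -∞, -3, 0]
D(3):
  [0, -∞, -∞, -7]
  [-7, 0, -19, -14]
  [-8, -19, 0, -1]
  [-11, -22, -3, 0]
D(4):
  [0, -29, -10, -7]
  [-7, 0, -17, -14]
  [-8, -19, 0, -1]
  [-11, -22, -3, 0]
Answer: M* = [[0, -29, -10, -7], [-7, 0, -17, -14], [-8, -19, 0, -1], [-11, -22, -3, 0]]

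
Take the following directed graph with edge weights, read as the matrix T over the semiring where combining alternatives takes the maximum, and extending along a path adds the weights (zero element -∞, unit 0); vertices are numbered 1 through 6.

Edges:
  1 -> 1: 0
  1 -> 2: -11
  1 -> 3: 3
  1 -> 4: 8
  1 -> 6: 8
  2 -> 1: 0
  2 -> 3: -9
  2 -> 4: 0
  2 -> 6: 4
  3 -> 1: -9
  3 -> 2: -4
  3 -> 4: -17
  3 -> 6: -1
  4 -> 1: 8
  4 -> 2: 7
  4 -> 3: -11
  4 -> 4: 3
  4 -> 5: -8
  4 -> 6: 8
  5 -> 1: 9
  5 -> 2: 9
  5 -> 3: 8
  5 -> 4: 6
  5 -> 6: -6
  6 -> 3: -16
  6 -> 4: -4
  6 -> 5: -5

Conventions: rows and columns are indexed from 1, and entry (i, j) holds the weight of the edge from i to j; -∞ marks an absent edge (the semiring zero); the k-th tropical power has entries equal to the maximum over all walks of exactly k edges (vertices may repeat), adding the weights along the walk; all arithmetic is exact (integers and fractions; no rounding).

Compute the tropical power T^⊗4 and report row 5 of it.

T^⊗2:
  [16, 15, 3, 11, 3, 16]
  [8, 7, 3, 8, -1, 8]
  [-4, -10, -6, -1, -6, 0]
  [11, 10, 11, 16, 3, 16]
  [14, 13, 12, 17, -2, 17]
  [4, 4, 3, 1, -12, 4]
T^⊗3:
  [19, 18, 19, 24, 11, 24]
  [16, 15, 11, 16, 3, 16]
  [7, 6, 2, 4, -5, 7]
  [24, 23, 14, 19, 11, 24]
  [25, 24, 17, 22, 12, 25]
  [9, 8, 7, 12, -1, 12]
T^⊗4:
  [32, 31, 22, 27, 19, 32]
  [24, 23, 19, 24, 11, 24]
  [12, 11, 10, 15, 2, 15]
  [27, 26, 27, 32, 19, 32]
  [30, 29, 28, 33, 20, 33]
  [20, 19, 12, 17, 7, 20]
Answer: row 5 of T^⊗4 = [30, 29, 28, 33, 20, 33]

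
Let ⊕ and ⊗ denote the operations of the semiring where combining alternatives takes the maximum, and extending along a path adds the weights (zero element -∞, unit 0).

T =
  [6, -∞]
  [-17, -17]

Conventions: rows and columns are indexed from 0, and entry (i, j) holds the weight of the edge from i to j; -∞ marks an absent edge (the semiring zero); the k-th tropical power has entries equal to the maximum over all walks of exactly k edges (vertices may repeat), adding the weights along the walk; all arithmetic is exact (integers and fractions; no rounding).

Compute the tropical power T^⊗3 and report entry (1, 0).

T^⊗2:
  [12, -∞]
  [-11, -34]
T^⊗3:
  [18, -∞]
  [-5, -51]
Key observation: the optimum is the walk 1->0->0->0, with weight (-17) + 6 + 6 = -5.
Optimal value attained by: walk 1->0->0->0.
Answer: (T^⊗3)[1][0] = -5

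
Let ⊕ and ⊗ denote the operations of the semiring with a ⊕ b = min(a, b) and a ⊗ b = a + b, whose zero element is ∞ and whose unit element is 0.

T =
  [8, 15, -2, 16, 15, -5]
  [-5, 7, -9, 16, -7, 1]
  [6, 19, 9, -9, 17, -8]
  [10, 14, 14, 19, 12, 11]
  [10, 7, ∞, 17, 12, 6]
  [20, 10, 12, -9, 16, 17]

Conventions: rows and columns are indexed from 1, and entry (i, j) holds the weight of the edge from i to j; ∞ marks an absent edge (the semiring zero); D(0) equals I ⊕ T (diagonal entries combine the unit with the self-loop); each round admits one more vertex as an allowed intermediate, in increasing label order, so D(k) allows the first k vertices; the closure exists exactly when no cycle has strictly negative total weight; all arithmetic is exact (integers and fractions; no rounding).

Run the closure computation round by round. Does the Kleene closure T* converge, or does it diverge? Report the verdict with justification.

D(0):
  [0, 15, -2, 16, 15, -5]
  [-5, 0, -9, 16, -7, 1]
  [6, 19, 0, -9, 17, -8]
  [10, 14, 14, 0, 12, 11]
  [10, 7, ∞, 17, 0, 6]
  [20, 10, 12, -9, 16, 0]
D(1):
  [0, 15, -2, 16, 15, -5]
  [-5, 0, -9, 11, -7, -10]
  [6, 19, 0, -9, 17, -8]
  [10, 14, 8, 0, 12, 5]
  [10, 7, 8, 17, 0, 5]
  [20, 10, 12, -9, 16, 0]
D(2):
  [0, 15, -2, 16, 8, -5]
  [-5, 0, -9, 11, -7, -10]
  [6, 19, 0, -9, 12, -8]
  [9, 14, 5, 0, 7, 4]
  [2, 7, -2, 17, 0, -3]
  [5, 10, 1, -9, 3, 0]
Detection: at round 3, diagonal entry (4, 4) turns strictly negative.
Key observation: the cycle 4->1->3->4 has total weight 10 + (-2) + (-9), which is strictly negative.
Answer: DIVERGES — negative cycle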